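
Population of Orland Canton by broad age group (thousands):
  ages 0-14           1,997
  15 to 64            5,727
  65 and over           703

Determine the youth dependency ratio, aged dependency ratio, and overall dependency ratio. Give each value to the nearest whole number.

Youth dependency ratio = 1,997 / 5,727 × 100 = 35
Old-age dependency ratio = 703 / 5,727 × 100 = 12
Total dependency ratio = (1,997 + 703) / 5,727 × 100 = 2,700 / 5,727 × 100 = 47

Youth dependency ratio: 35
Old-age dependency ratio: 12
Total dependency ratio: 47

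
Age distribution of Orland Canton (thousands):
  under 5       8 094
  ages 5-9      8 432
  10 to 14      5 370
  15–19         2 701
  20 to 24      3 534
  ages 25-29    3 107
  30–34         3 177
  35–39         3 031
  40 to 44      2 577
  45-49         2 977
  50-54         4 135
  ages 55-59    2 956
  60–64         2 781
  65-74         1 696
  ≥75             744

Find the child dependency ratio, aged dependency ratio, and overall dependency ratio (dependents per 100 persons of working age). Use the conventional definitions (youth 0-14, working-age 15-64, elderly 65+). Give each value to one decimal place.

0–14: 8 094 + 8 432 + 5 370 = 21 896
15–64: 2 701 + 3 534 + 3 107 + 3 177 + 3 031 + 2 577 + 2 977 + 4 135 + 2 956 + 2 781 = 30 976
65+: 1 696 + 744 = 2 440
Youth dependency ratio = 21 896 / 30 976 × 100 = 70.7
Old-age dependency ratio = 2 440 / 30 976 × 100 = 7.9
Total dependency ratio = (21 896 + 2 440) / 30 976 × 100 = 24 336 / 30 976 × 100 = 78.6

Youth dependency ratio: 70.7
Old-age dependency ratio: 7.9
Total dependency ratio: 78.6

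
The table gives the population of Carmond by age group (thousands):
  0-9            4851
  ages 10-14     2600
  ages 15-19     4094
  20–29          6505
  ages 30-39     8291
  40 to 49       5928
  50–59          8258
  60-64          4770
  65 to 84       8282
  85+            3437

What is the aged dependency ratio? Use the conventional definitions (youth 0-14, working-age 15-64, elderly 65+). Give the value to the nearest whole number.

Old-age dependency ratio: 31

0–14: 4851 + 2600 = 7451
15–64: 4094 + 6505 + 8291 + 5928 + 8258 + 4770 = 37846
65+: 8282 + 3437 = 11719
Old-age dependency ratio = 11719 / 37846 × 100 = 31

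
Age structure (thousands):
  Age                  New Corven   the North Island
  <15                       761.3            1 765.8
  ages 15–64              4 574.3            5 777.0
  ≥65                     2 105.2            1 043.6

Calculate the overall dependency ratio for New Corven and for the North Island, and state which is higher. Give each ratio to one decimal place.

New Corven: (761.3 + 2 105.2) / 4 574.3 × 100 = 2 866.5 / 4 574.3 × 100 = 62.7
the North Island: (1 765.8 + 1 043.6) / 5 777.0 × 100 = 2 809.4 / 5 777.0 × 100 = 48.6

New Corven: 62.7
the North Island: 48.6
Higher: New Corven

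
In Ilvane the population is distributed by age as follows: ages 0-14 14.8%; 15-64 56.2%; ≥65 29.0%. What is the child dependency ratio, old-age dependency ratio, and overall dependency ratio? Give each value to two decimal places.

Youth dependency ratio: 26.33
Old-age dependency ratio: 51.60
Total dependency ratio: 77.94

Youth dependency ratio = 14.8 / 56.2 × 100 = 26.33
Old-age dependency ratio = 29.0 / 56.2 × 100 = 51.60
Total dependency ratio = (14.8 + 29.0) / 56.2 × 100 = 43.8 / 56.2 × 100 = 77.94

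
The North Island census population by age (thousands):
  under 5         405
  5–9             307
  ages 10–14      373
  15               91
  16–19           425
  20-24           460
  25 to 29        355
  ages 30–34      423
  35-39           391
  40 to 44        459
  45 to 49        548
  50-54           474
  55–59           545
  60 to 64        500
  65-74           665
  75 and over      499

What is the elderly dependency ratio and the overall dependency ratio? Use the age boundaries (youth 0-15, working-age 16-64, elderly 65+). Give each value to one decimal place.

Old-age dependency ratio: 25.4
Total dependency ratio: 51.1

0–15: 405 + 307 + 373 + 91 = 1,176
16–64: 425 + 460 + 355 + 423 + 391 + 459 + 548 + 474 + 545 + 500 = 4,580
65+: 665 + 499 = 1,164
Old-age dependency ratio = 1,164 / 4,580 × 100 = 25.4
Total dependency ratio = (1,176 + 1,164) / 4,580 × 100 = 2,340 / 4,580 × 100 = 51.1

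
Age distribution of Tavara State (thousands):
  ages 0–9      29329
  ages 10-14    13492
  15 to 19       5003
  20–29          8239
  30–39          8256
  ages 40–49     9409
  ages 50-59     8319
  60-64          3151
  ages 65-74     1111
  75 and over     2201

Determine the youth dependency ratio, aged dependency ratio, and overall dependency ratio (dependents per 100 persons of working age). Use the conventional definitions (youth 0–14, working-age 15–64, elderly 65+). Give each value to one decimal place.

Youth dependency ratio: 101.0
Old-age dependency ratio: 7.8
Total dependency ratio: 108.9

0–14: 29329 + 13492 = 42821
15–64: 5003 + 8239 + 8256 + 9409 + 8319 + 3151 = 42377
65+: 1111 + 2201 = 3312
Youth dependency ratio = 42821 / 42377 × 100 = 101.0
Old-age dependency ratio = 3312 / 42377 × 100 = 7.8
Total dependency ratio = (42821 + 3312) / 42377 × 100 = 46133 / 42377 × 100 = 108.9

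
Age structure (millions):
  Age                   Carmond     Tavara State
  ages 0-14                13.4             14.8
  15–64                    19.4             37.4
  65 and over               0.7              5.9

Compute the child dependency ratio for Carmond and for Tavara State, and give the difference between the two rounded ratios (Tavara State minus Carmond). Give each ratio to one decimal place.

Carmond: 69.1
Tavara State: 39.6
Difference: -29.5

Carmond: 13.4 / 19.4 × 100 = 69.1
Tavara State: 14.8 / 37.4 × 100 = 39.6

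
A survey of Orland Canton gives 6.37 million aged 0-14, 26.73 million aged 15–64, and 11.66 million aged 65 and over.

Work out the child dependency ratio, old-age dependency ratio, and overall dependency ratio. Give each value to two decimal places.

Youth dependency ratio: 23.83
Old-age dependency ratio: 43.62
Total dependency ratio: 67.45

Youth dependency ratio = 6.37 / 26.73 × 100 = 23.83
Old-age dependency ratio = 11.66 / 26.73 × 100 = 43.62
Total dependency ratio = (6.37 + 11.66) / 26.73 × 100 = 18.03 / 26.73 × 100 = 67.45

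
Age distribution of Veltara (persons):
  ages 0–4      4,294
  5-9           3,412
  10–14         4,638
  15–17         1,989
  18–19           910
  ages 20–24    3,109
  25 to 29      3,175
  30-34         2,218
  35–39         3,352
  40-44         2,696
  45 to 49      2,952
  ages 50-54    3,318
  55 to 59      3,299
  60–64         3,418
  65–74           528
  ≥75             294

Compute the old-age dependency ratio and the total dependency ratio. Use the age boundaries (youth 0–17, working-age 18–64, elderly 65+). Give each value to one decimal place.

0–17: 4,294 + 3,412 + 4,638 + 1,989 = 14,333
18–64: 910 + 3,109 + 3,175 + 2,218 + 3,352 + 2,696 + 2,952 + 3,318 + 3,299 + 3,418 = 28,447
65+: 528 + 294 = 822
Old-age dependency ratio = 822 / 28,447 × 100 = 2.9
Total dependency ratio = (14,333 + 822) / 28,447 × 100 = 15,155 / 28,447 × 100 = 53.3

Old-age dependency ratio: 2.9
Total dependency ratio: 53.3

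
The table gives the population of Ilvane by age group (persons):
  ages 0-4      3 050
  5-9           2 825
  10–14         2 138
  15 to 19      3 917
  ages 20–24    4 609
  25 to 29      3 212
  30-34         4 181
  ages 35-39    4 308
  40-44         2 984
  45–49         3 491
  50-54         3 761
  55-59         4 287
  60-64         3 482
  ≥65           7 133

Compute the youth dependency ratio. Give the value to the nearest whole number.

0–14: 3 050 + 2 825 + 2 138 = 8 013
15–64: 3 917 + 4 609 + 3 212 + 4 181 + 4 308 + 2 984 + 3 491 + 3 761 + 4 287 + 3 482 = 38 232
65+: 7 133
Youth dependency ratio = 8 013 / 38 232 × 100 = 21

Youth dependency ratio: 21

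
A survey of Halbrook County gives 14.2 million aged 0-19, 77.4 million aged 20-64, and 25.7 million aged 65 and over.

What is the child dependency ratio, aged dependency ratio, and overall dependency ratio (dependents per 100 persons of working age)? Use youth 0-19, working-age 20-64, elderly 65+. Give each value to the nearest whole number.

Youth dependency ratio: 18
Old-age dependency ratio: 33
Total dependency ratio: 52

Youth dependency ratio = 14.2 / 77.4 × 100 = 18
Old-age dependency ratio = 25.7 / 77.4 × 100 = 33
Total dependency ratio = (14.2 + 25.7) / 77.4 × 100 = 39.9 / 77.4 × 100 = 52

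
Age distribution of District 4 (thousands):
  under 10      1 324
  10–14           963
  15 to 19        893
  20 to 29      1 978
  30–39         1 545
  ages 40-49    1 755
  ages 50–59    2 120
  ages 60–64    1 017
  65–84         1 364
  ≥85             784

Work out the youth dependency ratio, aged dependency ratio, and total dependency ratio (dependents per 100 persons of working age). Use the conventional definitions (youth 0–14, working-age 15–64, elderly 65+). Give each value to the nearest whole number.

Youth dependency ratio: 25
Old-age dependency ratio: 23
Total dependency ratio: 48

0–14: 1 324 + 963 = 2 287
15–64: 893 + 1 978 + 1 545 + 1 755 + 2 120 + 1 017 = 9 308
65+: 1 364 + 784 = 2 148
Youth dependency ratio = 2 287 / 9 308 × 100 = 25
Old-age dependency ratio = 2 148 / 9 308 × 100 = 23
Total dependency ratio = (2 287 + 2 148) / 9 308 × 100 = 4 435 / 9 308 × 100 = 48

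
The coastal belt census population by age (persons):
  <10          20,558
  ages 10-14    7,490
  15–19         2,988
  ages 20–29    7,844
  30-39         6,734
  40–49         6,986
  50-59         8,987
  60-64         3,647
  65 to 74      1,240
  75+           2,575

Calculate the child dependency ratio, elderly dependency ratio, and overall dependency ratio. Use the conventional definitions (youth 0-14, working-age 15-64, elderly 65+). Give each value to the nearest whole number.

Youth dependency ratio: 75
Old-age dependency ratio: 10
Total dependency ratio: 86

0–14: 20,558 + 7,490 = 28,048
15–64: 2,988 + 7,844 + 6,734 + 6,986 + 8,987 + 3,647 = 37,186
65+: 1,240 + 2,575 = 3,815
Youth dependency ratio = 28,048 / 37,186 × 100 = 75
Old-age dependency ratio = 3,815 / 37,186 × 100 = 10
Total dependency ratio = (28,048 + 3,815) / 37,186 × 100 = 31,863 / 37,186 × 100 = 86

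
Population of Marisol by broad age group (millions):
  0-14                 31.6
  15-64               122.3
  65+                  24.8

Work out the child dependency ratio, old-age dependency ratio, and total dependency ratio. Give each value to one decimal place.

Youth dependency ratio: 25.8
Old-age dependency ratio: 20.3
Total dependency ratio: 46.1

Youth dependency ratio = 31.6 / 122.3 × 100 = 25.8
Old-age dependency ratio = 24.8 / 122.3 × 100 = 20.3
Total dependency ratio = (31.6 + 24.8) / 122.3 × 100 = 56.4 / 122.3 × 100 = 46.1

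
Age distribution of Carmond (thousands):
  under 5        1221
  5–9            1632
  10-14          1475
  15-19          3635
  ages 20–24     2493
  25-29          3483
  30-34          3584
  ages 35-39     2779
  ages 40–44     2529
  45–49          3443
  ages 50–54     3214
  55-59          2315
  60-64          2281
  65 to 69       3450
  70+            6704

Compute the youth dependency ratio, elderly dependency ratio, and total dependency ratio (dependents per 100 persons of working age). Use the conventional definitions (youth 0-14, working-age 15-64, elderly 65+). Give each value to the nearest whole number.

Youth dependency ratio: 15
Old-age dependency ratio: 34
Total dependency ratio: 49

0–14: 1221 + 1632 + 1475 = 4328
15–64: 3635 + 2493 + 3483 + 3584 + 2779 + 2529 + 3443 + 3214 + 2315 + 2281 = 29756
65+: 3450 + 6704 = 10154
Youth dependency ratio = 4328 / 29756 × 100 = 15
Old-age dependency ratio = 10154 / 29756 × 100 = 34
Total dependency ratio = (4328 + 10154) / 29756 × 100 = 14482 / 29756 × 100 = 49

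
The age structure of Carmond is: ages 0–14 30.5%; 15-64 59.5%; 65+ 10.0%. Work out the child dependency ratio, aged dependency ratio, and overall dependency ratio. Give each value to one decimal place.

Youth dependency ratio: 51.3
Old-age dependency ratio: 16.8
Total dependency ratio: 68.1

Youth dependency ratio = 30.5 / 59.5 × 100 = 51.3
Old-age dependency ratio = 10.0 / 59.5 × 100 = 16.8
Total dependency ratio = (30.5 + 10.0) / 59.5 × 100 = 40.5 / 59.5 × 100 = 68.1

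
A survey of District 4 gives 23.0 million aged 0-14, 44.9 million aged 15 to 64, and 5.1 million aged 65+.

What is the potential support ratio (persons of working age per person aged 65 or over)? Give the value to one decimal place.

Potential support ratio: 8.8

Potential support ratio = 44.9 / 5.1 = 8.8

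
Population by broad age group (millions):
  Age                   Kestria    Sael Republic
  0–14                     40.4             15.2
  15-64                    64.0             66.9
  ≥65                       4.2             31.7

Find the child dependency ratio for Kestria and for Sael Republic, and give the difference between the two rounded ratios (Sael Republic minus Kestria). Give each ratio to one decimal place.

Kestria: 63.1
Sael Republic: 22.7
Difference: -40.4

Kestria: 40.4 / 64.0 × 100 = 63.1
Sael Republic: 15.2 / 66.9 × 100 = 22.7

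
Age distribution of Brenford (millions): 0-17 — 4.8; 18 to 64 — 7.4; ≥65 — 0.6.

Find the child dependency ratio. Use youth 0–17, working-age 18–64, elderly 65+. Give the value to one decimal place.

Youth dependency ratio: 64.9

Youth dependency ratio = 4.8 / 7.4 × 100 = 64.9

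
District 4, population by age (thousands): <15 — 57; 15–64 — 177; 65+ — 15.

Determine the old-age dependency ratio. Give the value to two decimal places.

Old-age dependency ratio: 8.47

Old-age dependency ratio = 15 / 177 × 100 = 8.47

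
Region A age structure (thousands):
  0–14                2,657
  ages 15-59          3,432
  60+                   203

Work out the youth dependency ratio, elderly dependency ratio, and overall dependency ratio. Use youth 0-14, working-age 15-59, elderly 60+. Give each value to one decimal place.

Youth dependency ratio: 77.4
Old-age dependency ratio: 5.9
Total dependency ratio: 83.3

Youth dependency ratio = 2,657 / 3,432 × 100 = 77.4
Old-age dependency ratio = 203 / 3,432 × 100 = 5.9
Total dependency ratio = (2,657 + 203) / 3,432 × 100 = 2,860 / 3,432 × 100 = 83.3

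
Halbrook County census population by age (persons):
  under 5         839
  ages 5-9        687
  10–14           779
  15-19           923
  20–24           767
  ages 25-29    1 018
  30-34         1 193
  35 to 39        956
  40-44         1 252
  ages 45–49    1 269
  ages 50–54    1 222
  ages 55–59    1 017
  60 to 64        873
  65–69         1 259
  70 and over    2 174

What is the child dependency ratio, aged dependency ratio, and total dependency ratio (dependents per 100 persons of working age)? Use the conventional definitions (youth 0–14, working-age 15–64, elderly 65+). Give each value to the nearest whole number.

0–14: 839 + 687 + 779 = 2 305
15–64: 923 + 767 + 1 018 + 1 193 + 956 + 1 252 + 1 269 + 1 222 + 1 017 + 873 = 10 490
65+: 1 259 + 2 174 = 3 433
Youth dependency ratio = 2 305 / 10 490 × 100 = 22
Old-age dependency ratio = 3 433 / 10 490 × 100 = 33
Total dependency ratio = (2 305 + 3 433) / 10 490 × 100 = 5 738 / 10 490 × 100 = 55

Youth dependency ratio: 22
Old-age dependency ratio: 33
Total dependency ratio: 55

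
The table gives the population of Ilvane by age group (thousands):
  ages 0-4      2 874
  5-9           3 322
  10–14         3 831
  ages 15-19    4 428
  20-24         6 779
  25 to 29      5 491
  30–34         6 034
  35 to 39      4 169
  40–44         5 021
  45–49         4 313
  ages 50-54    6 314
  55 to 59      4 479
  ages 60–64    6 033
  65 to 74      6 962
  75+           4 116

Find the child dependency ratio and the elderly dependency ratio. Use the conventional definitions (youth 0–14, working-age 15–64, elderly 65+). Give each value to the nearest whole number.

0–14: 2 874 + 3 322 + 3 831 = 10 027
15–64: 4 428 + 6 779 + 5 491 + 6 034 + 4 169 + 5 021 + 4 313 + 6 314 + 4 479 + 6 033 = 53 061
65+: 6 962 + 4 116 = 11 078
Youth dependency ratio = 10 027 / 53 061 × 100 = 19
Old-age dependency ratio = 11 078 / 53 061 × 100 = 21

Youth dependency ratio: 19
Old-age dependency ratio: 21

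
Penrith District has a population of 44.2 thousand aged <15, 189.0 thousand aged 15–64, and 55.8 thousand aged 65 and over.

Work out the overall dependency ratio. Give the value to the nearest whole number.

Total dependency ratio: 53

Total dependency ratio = (44.2 + 55.8) / 189.0 × 100 = 100.0 / 189.0 × 100 = 53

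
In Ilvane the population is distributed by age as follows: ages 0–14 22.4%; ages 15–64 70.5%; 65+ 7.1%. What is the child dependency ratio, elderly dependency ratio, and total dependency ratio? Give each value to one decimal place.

Youth dependency ratio = 22.4 / 70.5 × 100 = 31.8
Old-age dependency ratio = 7.1 / 70.5 × 100 = 10.1
Total dependency ratio = (22.4 + 7.1) / 70.5 × 100 = 29.5 / 70.5 × 100 = 41.8

Youth dependency ratio: 31.8
Old-age dependency ratio: 10.1
Total dependency ratio: 41.8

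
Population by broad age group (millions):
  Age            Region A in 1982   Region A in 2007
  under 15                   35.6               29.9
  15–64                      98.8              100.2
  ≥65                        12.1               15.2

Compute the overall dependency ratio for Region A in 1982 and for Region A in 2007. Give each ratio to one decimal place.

Region A in 1982: 48.3
Region A in 2007: 45.0

Region A in 1982: (35.6 + 12.1) / 98.8 × 100 = 47.7 / 98.8 × 100 = 48.3
Region A in 2007: (29.9 + 15.2) / 100.2 × 100 = 45.1 / 100.2 × 100 = 45.0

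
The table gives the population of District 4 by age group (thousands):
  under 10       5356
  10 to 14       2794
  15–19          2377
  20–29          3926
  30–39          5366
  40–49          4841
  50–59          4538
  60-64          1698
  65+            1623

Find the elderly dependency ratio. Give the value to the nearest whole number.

Old-age dependency ratio: 7

0–14: 5356 + 2794 = 8150
15–64: 2377 + 3926 + 5366 + 4841 + 4538 + 1698 = 22746
65+: 1623
Old-age dependency ratio = 1623 / 22746 × 100 = 7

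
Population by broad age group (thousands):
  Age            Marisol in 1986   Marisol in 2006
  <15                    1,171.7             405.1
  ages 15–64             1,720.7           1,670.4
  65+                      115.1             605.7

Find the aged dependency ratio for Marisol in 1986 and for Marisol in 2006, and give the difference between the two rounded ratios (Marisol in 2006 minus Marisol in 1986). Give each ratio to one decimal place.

Marisol in 1986: 115.1 / 1,720.7 × 100 = 6.7
Marisol in 2006: 605.7 / 1,670.4 × 100 = 36.3

Marisol in 1986: 6.7
Marisol in 2006: 36.3
Difference: +29.6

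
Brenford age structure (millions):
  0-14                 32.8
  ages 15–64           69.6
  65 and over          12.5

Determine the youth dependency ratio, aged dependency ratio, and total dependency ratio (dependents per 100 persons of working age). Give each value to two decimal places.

Youth dependency ratio = 32.8 / 69.6 × 100 = 47.13
Old-age dependency ratio = 12.5 / 69.6 × 100 = 17.96
Total dependency ratio = (32.8 + 12.5) / 69.6 × 100 = 45.3 / 69.6 × 100 = 65.09

Youth dependency ratio: 47.13
Old-age dependency ratio: 17.96
Total dependency ratio: 65.09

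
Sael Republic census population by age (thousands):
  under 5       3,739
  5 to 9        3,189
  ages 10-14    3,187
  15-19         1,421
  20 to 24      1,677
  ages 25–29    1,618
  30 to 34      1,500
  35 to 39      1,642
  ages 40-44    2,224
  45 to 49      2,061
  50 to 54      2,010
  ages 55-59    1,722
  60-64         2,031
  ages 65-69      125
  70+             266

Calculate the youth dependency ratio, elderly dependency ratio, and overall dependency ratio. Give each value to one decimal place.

0–14: 3,739 + 3,189 + 3,187 = 10,115
15–64: 1,421 + 1,677 + 1,618 + 1,500 + 1,642 + 2,224 + 2,061 + 2,010 + 1,722 + 2,031 = 17,906
65+: 125 + 266 = 391
Youth dependency ratio = 10,115 / 17,906 × 100 = 56.5
Old-age dependency ratio = 391 / 17,906 × 100 = 2.2
Total dependency ratio = (10,115 + 391) / 17,906 × 100 = 10,506 / 17,906 × 100 = 58.7

Youth dependency ratio: 56.5
Old-age dependency ratio: 2.2
Total dependency ratio: 58.7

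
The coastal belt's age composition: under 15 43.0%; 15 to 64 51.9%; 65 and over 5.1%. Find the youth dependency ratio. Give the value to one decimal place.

Youth dependency ratio = 43.0 / 51.9 × 100 = 82.9

Youth dependency ratio: 82.9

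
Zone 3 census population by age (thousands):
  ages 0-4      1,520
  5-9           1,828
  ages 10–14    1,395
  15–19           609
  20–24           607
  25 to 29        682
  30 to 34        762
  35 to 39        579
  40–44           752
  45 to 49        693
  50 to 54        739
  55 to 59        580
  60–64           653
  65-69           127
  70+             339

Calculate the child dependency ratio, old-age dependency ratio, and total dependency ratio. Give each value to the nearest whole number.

0–14: 1,520 + 1,828 + 1,395 = 4,743
15–64: 609 + 607 + 682 + 762 + 579 + 752 + 693 + 739 + 580 + 653 = 6,656
65+: 127 + 339 = 466
Youth dependency ratio = 4,743 / 6,656 × 100 = 71
Old-age dependency ratio = 466 / 6,656 × 100 = 7
Total dependency ratio = (4,743 + 466) / 6,656 × 100 = 5,209 / 6,656 × 100 = 78

Youth dependency ratio: 71
Old-age dependency ratio: 7
Total dependency ratio: 78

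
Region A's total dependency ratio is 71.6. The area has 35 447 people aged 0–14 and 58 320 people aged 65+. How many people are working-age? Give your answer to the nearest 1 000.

Total dependency ratio = (youth + elderly) / working-age × 100
71.6 = (35 447 + 58 320) / W × 100
⇒ 131 000

Working-age: 131 000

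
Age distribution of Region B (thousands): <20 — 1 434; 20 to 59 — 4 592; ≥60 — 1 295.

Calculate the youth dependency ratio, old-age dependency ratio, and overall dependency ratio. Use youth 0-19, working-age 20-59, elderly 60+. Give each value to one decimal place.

Youth dependency ratio = 1 434 / 4 592 × 100 = 31.2
Old-age dependency ratio = 1 295 / 4 592 × 100 = 28.2
Total dependency ratio = (1 434 + 1 295) / 4 592 × 100 = 2 729 / 4 592 × 100 = 59.4

Youth dependency ratio: 31.2
Old-age dependency ratio: 28.2
Total dependency ratio: 59.4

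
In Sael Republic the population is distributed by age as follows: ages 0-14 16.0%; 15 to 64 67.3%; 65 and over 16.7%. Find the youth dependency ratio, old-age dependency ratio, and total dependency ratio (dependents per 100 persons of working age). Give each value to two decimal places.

Youth dependency ratio = 16.0 / 67.3 × 100 = 23.77
Old-age dependency ratio = 16.7 / 67.3 × 100 = 24.81
Total dependency ratio = (16.0 + 16.7) / 67.3 × 100 = 32.7 / 67.3 × 100 = 48.59

Youth dependency ratio: 23.77
Old-age dependency ratio: 24.81
Total dependency ratio: 48.59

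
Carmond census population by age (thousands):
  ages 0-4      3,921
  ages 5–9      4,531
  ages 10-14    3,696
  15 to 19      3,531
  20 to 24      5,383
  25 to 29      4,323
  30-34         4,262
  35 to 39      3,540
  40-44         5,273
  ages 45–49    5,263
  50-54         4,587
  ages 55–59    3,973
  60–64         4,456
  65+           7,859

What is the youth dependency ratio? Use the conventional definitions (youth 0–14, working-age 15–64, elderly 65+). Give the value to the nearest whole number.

Youth dependency ratio: 27

0–14: 3,921 + 4,531 + 3,696 = 12,148
15–64: 3,531 + 5,383 + 4,323 + 4,262 + 3,540 + 5,273 + 5,263 + 4,587 + 3,973 + 4,456 = 44,591
65+: 7,859
Youth dependency ratio = 12,148 / 44,591 × 100 = 27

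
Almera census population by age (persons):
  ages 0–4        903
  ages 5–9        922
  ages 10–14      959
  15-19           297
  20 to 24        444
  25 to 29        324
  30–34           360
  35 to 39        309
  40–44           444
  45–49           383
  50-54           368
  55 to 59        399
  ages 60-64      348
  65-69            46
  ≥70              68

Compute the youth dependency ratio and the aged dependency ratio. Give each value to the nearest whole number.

0–14: 903 + 922 + 959 = 2 784
15–64: 297 + 444 + 324 + 360 + 309 + 444 + 383 + 368 + 399 + 348 = 3 676
65+: 46 + 68 = 114
Youth dependency ratio = 2 784 / 3 676 × 100 = 76
Old-age dependency ratio = 114 / 3 676 × 100 = 3

Youth dependency ratio: 76
Old-age dependency ratio: 3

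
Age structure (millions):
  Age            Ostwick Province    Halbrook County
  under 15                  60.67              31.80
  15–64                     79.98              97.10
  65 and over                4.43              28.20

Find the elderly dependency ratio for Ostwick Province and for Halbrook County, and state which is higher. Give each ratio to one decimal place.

Ostwick Province: 5.5
Halbrook County: 29.0
Higher: Halbrook County

Ostwick Province: 4.43 / 79.98 × 100 = 5.5
Halbrook County: 28.20 / 97.10 × 100 = 29.0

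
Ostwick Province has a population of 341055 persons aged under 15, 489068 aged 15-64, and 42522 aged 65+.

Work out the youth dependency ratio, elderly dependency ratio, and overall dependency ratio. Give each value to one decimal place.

Youth dependency ratio = 341055 / 489068 × 100 = 69.7
Old-age dependency ratio = 42522 / 489068 × 100 = 8.7
Total dependency ratio = (341055 + 42522) / 489068 × 100 = 383577 / 489068 × 100 = 78.4

Youth dependency ratio: 69.7
Old-age dependency ratio: 8.7
Total dependency ratio: 78.4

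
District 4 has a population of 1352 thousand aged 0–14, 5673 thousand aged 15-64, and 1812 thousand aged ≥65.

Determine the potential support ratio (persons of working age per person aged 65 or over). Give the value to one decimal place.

Potential support ratio: 3.1

Potential support ratio = 5673 / 1812 = 3.1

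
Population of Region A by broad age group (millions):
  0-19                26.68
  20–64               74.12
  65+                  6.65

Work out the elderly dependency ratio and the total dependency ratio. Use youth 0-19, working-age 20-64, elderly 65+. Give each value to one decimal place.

Old-age dependency ratio = 6.65 / 74.12 × 100 = 9.0
Total dependency ratio = (26.68 + 6.65) / 74.12 × 100 = 33.33 / 74.12 × 100 = 45.0

Old-age dependency ratio: 9.0
Total dependency ratio: 45.0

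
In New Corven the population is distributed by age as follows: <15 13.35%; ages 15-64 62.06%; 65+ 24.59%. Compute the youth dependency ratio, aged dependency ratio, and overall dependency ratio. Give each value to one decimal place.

Youth dependency ratio: 21.5
Old-age dependency ratio: 39.6
Total dependency ratio: 61.1

Youth dependency ratio = 13.35 / 62.06 × 100 = 21.5
Old-age dependency ratio = 24.59 / 62.06 × 100 = 39.6
Total dependency ratio = (13.35 + 24.59) / 62.06 × 100 = 37.94 / 62.06 × 100 = 61.1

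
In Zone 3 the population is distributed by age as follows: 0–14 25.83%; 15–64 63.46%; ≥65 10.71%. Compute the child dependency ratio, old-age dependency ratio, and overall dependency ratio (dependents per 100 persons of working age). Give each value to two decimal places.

Youth dependency ratio = 25.83 / 63.46 × 100 = 40.70
Old-age dependency ratio = 10.71 / 63.46 × 100 = 16.88
Total dependency ratio = (25.83 + 10.71) / 63.46 × 100 = 36.54 / 63.46 × 100 = 57.58

Youth dependency ratio: 40.70
Old-age dependency ratio: 16.88
Total dependency ratio: 57.58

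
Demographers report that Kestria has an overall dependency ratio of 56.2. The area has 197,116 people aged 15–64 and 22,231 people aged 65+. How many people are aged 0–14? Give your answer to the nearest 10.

Aged 0–14: 88,550

Total dependency ratio = (youth + elderly) / working-age × 100
56.2 = (Y + 22,231) / 197,116 × 100
⇒ 88,550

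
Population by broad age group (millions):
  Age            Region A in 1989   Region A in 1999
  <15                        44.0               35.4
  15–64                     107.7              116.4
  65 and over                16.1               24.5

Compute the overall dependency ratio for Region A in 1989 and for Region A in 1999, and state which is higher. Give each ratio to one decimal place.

Region A in 1989: 55.8
Region A in 1999: 51.5
Higher: Region A in 1989

Region A in 1989: (44.0 + 16.1) / 107.7 × 100 = 60.1 / 107.7 × 100 = 55.8
Region A in 1999: (35.4 + 24.5) / 116.4 × 100 = 59.9 / 116.4 × 100 = 51.5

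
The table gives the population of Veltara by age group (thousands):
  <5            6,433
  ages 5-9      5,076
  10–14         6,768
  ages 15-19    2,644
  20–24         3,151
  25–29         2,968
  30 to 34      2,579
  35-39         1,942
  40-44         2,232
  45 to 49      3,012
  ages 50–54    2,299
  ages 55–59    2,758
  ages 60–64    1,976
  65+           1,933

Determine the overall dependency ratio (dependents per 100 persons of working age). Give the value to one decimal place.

Total dependency ratio: 79.1

0–14: 6,433 + 5,076 + 6,768 = 18,277
15–64: 2,644 + 3,151 + 2,968 + 2,579 + 1,942 + 2,232 + 3,012 + 2,299 + 2,758 + 1,976 = 25,561
65+: 1,933
Total dependency ratio = (18,277 + 1,933) / 25,561 × 100 = 20,210 / 25,561 × 100 = 79.1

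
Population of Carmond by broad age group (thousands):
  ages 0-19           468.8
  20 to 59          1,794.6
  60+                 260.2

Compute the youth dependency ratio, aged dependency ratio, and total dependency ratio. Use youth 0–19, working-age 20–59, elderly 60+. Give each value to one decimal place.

Youth dependency ratio: 26.1
Old-age dependency ratio: 14.5
Total dependency ratio: 40.6

Youth dependency ratio = 468.8 / 1,794.6 × 100 = 26.1
Old-age dependency ratio = 260.2 / 1,794.6 × 100 = 14.5
Total dependency ratio = (468.8 + 260.2) / 1,794.6 × 100 = 729.0 / 1,794.6 × 100 = 40.6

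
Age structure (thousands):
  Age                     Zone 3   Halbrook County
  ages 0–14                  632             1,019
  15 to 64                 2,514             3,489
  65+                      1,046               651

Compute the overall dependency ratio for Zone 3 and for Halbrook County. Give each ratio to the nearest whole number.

Zone 3: (632 + 1,046) / 2,514 × 100 = 1,678 / 2,514 × 100 = 67
Halbrook County: (1,019 + 651) / 3,489 × 100 = 1,670 / 3,489 × 100 = 48

Zone 3: 67
Halbrook County: 48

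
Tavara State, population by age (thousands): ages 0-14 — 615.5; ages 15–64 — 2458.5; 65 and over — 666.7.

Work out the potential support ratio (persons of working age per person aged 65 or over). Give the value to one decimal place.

Potential support ratio: 3.7

Potential support ratio = 2458.5 / 666.7 = 3.7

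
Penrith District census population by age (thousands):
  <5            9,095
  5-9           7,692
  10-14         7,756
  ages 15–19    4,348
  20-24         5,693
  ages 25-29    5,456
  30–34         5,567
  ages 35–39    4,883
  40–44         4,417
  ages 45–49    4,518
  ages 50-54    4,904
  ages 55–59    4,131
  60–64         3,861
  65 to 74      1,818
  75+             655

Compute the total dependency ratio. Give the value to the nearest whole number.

0–14: 9,095 + 7,692 + 7,756 = 24,543
15–64: 4,348 + 5,693 + 5,456 + 5,567 + 4,883 + 4,417 + 4,518 + 4,904 + 4,131 + 3,861 = 47,778
65+: 1,818 + 655 = 2,473
Total dependency ratio = (24,543 + 2,473) / 47,778 × 100 = 27,016 / 47,778 × 100 = 57

Total dependency ratio: 57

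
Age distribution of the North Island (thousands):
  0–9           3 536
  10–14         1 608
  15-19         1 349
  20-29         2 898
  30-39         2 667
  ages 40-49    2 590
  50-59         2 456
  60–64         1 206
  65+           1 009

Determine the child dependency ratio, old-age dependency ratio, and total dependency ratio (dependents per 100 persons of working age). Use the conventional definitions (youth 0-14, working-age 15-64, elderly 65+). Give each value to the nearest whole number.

0–14: 3 536 + 1 608 = 5 144
15–64: 1 349 + 2 898 + 2 667 + 2 590 + 2 456 + 1 206 = 13 166
65+: 1 009
Youth dependency ratio = 5 144 / 13 166 × 100 = 39
Old-age dependency ratio = 1 009 / 13 166 × 100 = 8
Total dependency ratio = (5 144 + 1 009) / 13 166 × 100 = 6 153 / 13 166 × 100 = 47

Youth dependency ratio: 39
Old-age dependency ratio: 8
Total dependency ratio: 47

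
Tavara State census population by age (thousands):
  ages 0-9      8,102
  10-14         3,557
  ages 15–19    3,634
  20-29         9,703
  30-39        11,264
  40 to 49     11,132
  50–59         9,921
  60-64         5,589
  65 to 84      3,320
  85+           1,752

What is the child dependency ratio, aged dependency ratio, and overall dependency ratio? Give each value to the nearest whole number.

Youth dependency ratio: 23
Old-age dependency ratio: 10
Total dependency ratio: 33

0–14: 8,102 + 3,557 = 11,659
15–64: 3,634 + 9,703 + 11,264 + 11,132 + 9,921 + 5,589 = 51,243
65+: 3,320 + 1,752 = 5,072
Youth dependency ratio = 11,659 / 51,243 × 100 = 23
Old-age dependency ratio = 5,072 / 51,243 × 100 = 10
Total dependency ratio = (11,659 + 5,072) / 51,243 × 100 = 16,731 / 51,243 × 100 = 33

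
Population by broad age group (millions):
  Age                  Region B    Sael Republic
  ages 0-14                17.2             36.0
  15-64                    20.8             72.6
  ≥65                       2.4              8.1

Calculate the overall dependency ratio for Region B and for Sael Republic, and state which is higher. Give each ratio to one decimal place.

Region B: 94.2
Sael Republic: 60.7
Higher: Region B

Region B: (17.2 + 2.4) / 20.8 × 100 = 19.6 / 20.8 × 100 = 94.2
Sael Republic: (36.0 + 8.1) / 72.6 × 100 = 44.1 / 72.6 × 100 = 60.7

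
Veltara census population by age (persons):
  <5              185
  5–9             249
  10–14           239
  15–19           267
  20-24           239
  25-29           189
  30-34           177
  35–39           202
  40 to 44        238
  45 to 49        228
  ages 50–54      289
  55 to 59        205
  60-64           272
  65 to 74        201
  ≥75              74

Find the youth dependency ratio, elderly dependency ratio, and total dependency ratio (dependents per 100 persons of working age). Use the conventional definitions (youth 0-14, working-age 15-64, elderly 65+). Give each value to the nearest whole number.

0–14: 185 + 249 + 239 = 673
15–64: 267 + 239 + 189 + 177 + 202 + 238 + 228 + 289 + 205 + 272 = 2,306
65+: 201 + 74 = 275
Youth dependency ratio = 673 / 2,306 × 100 = 29
Old-age dependency ratio = 275 / 2,306 × 100 = 12
Total dependency ratio = (673 + 275) / 2,306 × 100 = 948 / 2,306 × 100 = 41

Youth dependency ratio: 29
Old-age dependency ratio: 12
Total dependency ratio: 41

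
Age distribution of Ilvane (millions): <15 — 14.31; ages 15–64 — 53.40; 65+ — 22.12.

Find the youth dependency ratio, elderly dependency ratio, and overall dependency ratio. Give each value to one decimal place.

Youth dependency ratio = 14.31 / 53.40 × 100 = 26.8
Old-age dependency ratio = 22.12 / 53.40 × 100 = 41.4
Total dependency ratio = (14.31 + 22.12) / 53.40 × 100 = 36.43 / 53.40 × 100 = 68.2

Youth dependency ratio: 26.8
Old-age dependency ratio: 41.4
Total dependency ratio: 68.2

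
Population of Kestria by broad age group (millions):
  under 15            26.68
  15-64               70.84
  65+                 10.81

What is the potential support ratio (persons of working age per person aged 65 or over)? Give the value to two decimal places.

Potential support ratio = 70.84 / 10.81 = 6.55

Potential support ratio: 6.55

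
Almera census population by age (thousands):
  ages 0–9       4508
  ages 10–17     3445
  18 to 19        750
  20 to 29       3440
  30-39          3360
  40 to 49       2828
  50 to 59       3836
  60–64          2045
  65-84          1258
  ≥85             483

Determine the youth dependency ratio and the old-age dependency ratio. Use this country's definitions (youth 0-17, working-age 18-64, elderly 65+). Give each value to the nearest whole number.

Youth dependency ratio: 49
Old-age dependency ratio: 11

0–17: 4508 + 3445 = 7953
18–64: 750 + 3440 + 3360 + 2828 + 3836 + 2045 = 16259
65+: 1258 + 483 = 1741
Youth dependency ratio = 7953 / 16259 × 100 = 49
Old-age dependency ratio = 1741 / 16259 × 100 = 11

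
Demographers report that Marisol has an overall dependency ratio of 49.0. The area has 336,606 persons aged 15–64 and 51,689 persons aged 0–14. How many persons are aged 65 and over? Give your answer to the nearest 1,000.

Aged 65 and over: 113,000

Total dependency ratio = (youth + elderly) / working-age × 100
49.0 = (51,689 + E) / 336,606 × 100
⇒ 113,000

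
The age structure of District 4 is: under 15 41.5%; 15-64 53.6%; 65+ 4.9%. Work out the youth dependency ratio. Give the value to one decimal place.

Youth dependency ratio = 41.5 / 53.6 × 100 = 77.4

Youth dependency ratio: 77.4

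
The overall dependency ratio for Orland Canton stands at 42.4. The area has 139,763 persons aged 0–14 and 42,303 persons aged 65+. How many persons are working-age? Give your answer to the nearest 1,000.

Total dependency ratio = (youth + elderly) / working-age × 100
42.4 = (139,763 + 42,303) / W × 100
⇒ 429,000

Working-age: 429,000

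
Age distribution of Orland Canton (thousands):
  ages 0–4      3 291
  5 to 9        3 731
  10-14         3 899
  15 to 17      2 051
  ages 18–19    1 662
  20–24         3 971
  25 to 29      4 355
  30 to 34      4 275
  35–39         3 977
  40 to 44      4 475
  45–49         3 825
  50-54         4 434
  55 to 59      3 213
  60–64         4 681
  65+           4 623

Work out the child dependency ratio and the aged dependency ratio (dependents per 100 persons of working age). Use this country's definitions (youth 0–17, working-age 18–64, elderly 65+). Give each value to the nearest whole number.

0–17: 3 291 + 3 731 + 3 899 + 2 051 = 12 972
18–64: 1 662 + 3 971 + 4 355 + 4 275 + 3 977 + 4 475 + 3 825 + 4 434 + 3 213 + 4 681 = 38 868
65+: 4 623
Youth dependency ratio = 12 972 / 38 868 × 100 = 33
Old-age dependency ratio = 4 623 / 38 868 × 100 = 12

Youth dependency ratio: 33
Old-age dependency ratio: 12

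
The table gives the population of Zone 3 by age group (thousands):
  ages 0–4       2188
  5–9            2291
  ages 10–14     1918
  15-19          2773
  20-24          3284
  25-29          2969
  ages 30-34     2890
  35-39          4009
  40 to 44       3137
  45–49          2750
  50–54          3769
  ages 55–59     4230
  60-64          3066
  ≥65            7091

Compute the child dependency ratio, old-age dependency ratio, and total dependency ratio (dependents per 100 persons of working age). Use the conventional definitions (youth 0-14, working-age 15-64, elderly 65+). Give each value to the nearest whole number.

Youth dependency ratio: 19
Old-age dependency ratio: 22
Total dependency ratio: 41

0–14: 2188 + 2291 + 1918 = 6397
15–64: 2773 + 3284 + 2969 + 2890 + 4009 + 3137 + 2750 + 3769 + 4230 + 3066 = 32877
65+: 7091
Youth dependency ratio = 6397 / 32877 × 100 = 19
Old-age dependency ratio = 7091 / 32877 × 100 = 22
Total dependency ratio = (6397 + 7091) / 32877 × 100 = 13488 / 32877 × 100 = 41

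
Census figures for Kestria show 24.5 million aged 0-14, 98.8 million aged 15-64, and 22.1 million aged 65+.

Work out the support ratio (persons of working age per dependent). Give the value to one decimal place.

Support ratio = 98.8 / (24.5 + 22.1) = 98.8 / 46.6 = 2.1

Support ratio: 2.1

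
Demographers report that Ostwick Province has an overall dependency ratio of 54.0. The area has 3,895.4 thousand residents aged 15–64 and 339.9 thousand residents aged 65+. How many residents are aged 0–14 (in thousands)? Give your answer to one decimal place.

Total dependency ratio = (youth + elderly) / working-age × 100
54.0 = (Y + 339.9) / 3,895.4 × 100
⇒ 1,763.6

Aged 0–14: 1,763.6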